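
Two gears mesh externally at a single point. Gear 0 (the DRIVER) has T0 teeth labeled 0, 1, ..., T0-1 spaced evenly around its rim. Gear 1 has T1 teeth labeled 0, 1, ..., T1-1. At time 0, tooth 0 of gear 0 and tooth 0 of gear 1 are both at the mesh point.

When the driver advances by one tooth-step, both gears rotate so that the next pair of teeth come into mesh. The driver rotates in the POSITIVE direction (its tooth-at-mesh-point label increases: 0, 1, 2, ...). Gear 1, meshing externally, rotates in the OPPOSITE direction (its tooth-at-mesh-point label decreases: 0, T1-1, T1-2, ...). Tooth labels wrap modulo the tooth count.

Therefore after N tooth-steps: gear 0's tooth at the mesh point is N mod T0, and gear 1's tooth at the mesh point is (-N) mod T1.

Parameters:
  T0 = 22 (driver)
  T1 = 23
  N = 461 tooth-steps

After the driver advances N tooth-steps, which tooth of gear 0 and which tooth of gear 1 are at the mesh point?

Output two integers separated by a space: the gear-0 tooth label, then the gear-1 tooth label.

Answer: 21 22

Derivation:
Gear 0 (driver, T0=22): tooth at mesh = N mod T0
  461 = 20 * 22 + 21, so 461 mod 22 = 21
  gear 0 tooth = 21
Gear 1 (driven, T1=23): tooth at mesh = (-N) mod T1
  461 = 20 * 23 + 1, so 461 mod 23 = 1
  (-461) mod 23 = (-1) mod 23 = 23 - 1 = 22
Mesh after 461 steps: gear-0 tooth 21 meets gear-1 tooth 22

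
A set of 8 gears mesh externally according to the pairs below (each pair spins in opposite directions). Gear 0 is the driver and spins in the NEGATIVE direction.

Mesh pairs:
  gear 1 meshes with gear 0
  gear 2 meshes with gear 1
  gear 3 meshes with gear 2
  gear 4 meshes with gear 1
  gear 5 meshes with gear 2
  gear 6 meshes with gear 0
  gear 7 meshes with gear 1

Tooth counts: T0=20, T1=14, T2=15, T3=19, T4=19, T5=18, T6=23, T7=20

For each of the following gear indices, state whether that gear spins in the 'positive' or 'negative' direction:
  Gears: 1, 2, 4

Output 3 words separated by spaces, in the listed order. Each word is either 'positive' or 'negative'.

Gear 0 (driver): negative (depth 0)
  gear 1: meshes with gear 0 -> depth 1 -> positive (opposite of gear 0)
  gear 2: meshes with gear 1 -> depth 2 -> negative (opposite of gear 1)
  gear 3: meshes with gear 2 -> depth 3 -> positive (opposite of gear 2)
  gear 4: meshes with gear 1 -> depth 2 -> negative (opposite of gear 1)
  gear 5: meshes with gear 2 -> depth 3 -> positive (opposite of gear 2)
  gear 6: meshes with gear 0 -> depth 1 -> positive (opposite of gear 0)
  gear 7: meshes with gear 1 -> depth 2 -> negative (opposite of gear 1)
Queried indices 1, 2, 4 -> positive, negative, negative

Answer: positive negative negative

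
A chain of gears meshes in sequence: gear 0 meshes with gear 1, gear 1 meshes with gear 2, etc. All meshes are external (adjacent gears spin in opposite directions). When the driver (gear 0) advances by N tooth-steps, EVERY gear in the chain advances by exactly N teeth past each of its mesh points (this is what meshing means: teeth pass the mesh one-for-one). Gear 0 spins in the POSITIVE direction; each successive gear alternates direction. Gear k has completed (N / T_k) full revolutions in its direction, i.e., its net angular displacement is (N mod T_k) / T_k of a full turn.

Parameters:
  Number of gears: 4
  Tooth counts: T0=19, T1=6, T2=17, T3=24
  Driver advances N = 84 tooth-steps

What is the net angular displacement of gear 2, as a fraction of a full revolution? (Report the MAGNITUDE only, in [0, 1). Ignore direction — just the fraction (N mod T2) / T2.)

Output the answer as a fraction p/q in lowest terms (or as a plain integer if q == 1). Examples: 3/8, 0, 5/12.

Answer: 16/17

Derivation:
Chain of 4 gears, tooth counts: [19, 6, 17, 24]
  gear 0: T0=19, direction=positive, advance = 84 mod 19 = 8 teeth = 8/19 turn
  gear 1: T1=6, direction=negative, advance = 84 mod 6 = 0 teeth = 0/6 turn
  gear 2: T2=17, direction=positive, advance = 84 mod 17 = 16 teeth = 16/17 turn
  gear 3: T3=24, direction=negative, advance = 84 mod 24 = 12 teeth = 12/24 turn
Gear 2: 84 mod 17 = 16
Fraction = 16 / 17 = 16/17 (gcd(16,17)=1) = 16/17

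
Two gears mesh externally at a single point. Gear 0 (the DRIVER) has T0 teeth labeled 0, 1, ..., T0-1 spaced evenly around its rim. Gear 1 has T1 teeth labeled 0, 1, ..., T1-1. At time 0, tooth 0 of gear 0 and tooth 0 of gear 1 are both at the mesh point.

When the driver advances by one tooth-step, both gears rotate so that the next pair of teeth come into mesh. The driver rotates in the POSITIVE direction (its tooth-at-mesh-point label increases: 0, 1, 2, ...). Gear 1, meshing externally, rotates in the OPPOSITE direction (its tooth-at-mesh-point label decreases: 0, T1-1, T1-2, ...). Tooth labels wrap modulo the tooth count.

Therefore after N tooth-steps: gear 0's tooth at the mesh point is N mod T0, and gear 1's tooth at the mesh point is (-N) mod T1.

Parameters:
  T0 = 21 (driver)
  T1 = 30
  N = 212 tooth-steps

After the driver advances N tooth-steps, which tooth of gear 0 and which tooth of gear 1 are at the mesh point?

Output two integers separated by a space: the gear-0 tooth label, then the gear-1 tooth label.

Gear 0 (driver, T0=21): tooth at mesh = N mod T0
  212 = 10 * 21 + 2, so 212 mod 21 = 2
  gear 0 tooth = 2
Gear 1 (driven, T1=30): tooth at mesh = (-N) mod T1
  212 = 7 * 30 + 2, so 212 mod 30 = 2
  (-212) mod 30 = (-2) mod 30 = 30 - 2 = 28
Mesh after 212 steps: gear-0 tooth 2 meets gear-1 tooth 28

Answer: 2 28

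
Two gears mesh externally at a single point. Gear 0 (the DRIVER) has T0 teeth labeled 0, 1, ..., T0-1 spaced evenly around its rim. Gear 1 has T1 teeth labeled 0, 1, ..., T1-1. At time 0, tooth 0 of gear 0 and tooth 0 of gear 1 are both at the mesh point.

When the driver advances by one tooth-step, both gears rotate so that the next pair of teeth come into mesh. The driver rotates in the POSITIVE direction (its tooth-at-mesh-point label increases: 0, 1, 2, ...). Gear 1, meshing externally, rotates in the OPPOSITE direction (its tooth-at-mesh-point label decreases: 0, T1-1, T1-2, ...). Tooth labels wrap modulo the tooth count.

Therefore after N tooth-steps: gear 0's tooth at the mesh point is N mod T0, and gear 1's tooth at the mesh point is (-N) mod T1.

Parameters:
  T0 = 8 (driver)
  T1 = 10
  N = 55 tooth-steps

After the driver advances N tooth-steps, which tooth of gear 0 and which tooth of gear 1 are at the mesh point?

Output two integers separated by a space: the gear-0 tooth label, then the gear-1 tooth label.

Gear 0 (driver, T0=8): tooth at mesh = N mod T0
  55 = 6 * 8 + 7, so 55 mod 8 = 7
  gear 0 tooth = 7
Gear 1 (driven, T1=10): tooth at mesh = (-N) mod T1
  55 = 5 * 10 + 5, so 55 mod 10 = 5
  (-55) mod 10 = (-5) mod 10 = 10 - 5 = 5
Mesh after 55 steps: gear-0 tooth 7 meets gear-1 tooth 5

Answer: 7 5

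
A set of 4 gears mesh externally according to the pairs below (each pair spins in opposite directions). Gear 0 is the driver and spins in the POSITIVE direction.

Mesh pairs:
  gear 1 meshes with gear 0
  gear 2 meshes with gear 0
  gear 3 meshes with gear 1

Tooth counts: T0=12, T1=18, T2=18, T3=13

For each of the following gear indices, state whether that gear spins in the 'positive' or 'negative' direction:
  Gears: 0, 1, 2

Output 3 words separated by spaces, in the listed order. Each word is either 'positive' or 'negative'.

Answer: positive negative negative

Derivation:
Gear 0 (driver): positive (depth 0)
  gear 1: meshes with gear 0 -> depth 1 -> negative (opposite of gear 0)
  gear 2: meshes with gear 0 -> depth 1 -> negative (opposite of gear 0)
  gear 3: meshes with gear 1 -> depth 2 -> positive (opposite of gear 1)
Queried indices 0, 1, 2 -> positive, negative, negative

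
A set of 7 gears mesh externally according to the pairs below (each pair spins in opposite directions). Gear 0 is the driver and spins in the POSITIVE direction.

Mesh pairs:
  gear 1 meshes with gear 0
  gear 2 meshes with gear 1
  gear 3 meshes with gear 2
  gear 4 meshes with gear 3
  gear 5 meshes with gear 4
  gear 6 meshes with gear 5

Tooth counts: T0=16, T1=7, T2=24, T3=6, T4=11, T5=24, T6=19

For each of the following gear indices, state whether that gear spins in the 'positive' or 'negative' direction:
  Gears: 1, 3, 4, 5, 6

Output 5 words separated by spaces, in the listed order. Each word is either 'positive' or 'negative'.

Gear 0 (driver): positive (depth 0)
  gear 1: meshes with gear 0 -> depth 1 -> negative (opposite of gear 0)
  gear 2: meshes with gear 1 -> depth 2 -> positive (opposite of gear 1)
  gear 3: meshes with gear 2 -> depth 3 -> negative (opposite of gear 2)
  gear 4: meshes with gear 3 -> depth 4 -> positive (opposite of gear 3)
  gear 5: meshes with gear 4 -> depth 5 -> negative (opposite of gear 4)
  gear 6: meshes with gear 5 -> depth 6 -> positive (opposite of gear 5)
Queried indices 1, 3, 4, 5, 6 -> negative, negative, positive, negative, positive

Answer: negative negative positive negative positive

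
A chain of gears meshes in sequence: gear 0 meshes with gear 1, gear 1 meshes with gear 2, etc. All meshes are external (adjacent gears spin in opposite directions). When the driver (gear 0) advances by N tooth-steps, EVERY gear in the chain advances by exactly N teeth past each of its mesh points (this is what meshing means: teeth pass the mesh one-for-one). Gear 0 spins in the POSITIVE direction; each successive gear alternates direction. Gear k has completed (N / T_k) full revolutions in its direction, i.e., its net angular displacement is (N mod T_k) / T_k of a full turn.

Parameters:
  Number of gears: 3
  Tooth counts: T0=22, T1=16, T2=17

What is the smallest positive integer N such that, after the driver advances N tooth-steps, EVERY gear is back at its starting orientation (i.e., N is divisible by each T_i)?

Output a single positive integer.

Answer: 2992

Derivation:
Gear k returns to start when N is a multiple of T_k.
All gears at start simultaneously when N is a common multiple of [22, 16, 17]; the smallest such N is lcm(22, 16, 17).
Start: lcm = T0 = 22
Fold in T1=16: gcd(22, 16) = 2; lcm(22, 16) = 22 * 16 / 2 = 352 / 2 = 176
Fold in T2=17: gcd(176, 17) = 1; lcm(176, 17) = 176 * 17 / 1 = 2992 / 1 = 2992
Full cycle length = 2992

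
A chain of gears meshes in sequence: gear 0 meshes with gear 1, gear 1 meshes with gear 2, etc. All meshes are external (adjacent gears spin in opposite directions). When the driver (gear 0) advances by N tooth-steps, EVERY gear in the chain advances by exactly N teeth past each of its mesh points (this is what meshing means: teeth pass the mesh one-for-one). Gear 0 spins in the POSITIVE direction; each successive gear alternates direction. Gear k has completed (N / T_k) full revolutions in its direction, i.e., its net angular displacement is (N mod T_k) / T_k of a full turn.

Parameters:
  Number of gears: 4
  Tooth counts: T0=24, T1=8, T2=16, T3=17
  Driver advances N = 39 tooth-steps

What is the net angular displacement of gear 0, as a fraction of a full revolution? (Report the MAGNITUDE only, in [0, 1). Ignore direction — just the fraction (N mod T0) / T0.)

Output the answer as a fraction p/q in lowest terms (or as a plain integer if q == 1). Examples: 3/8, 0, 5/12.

Chain of 4 gears, tooth counts: [24, 8, 16, 17]
  gear 0: T0=24, direction=positive, advance = 39 mod 24 = 15 teeth = 15/24 turn
  gear 1: T1=8, direction=negative, advance = 39 mod 8 = 7 teeth = 7/8 turn
  gear 2: T2=16, direction=positive, advance = 39 mod 16 = 7 teeth = 7/16 turn
  gear 3: T3=17, direction=negative, advance = 39 mod 17 = 5 teeth = 5/17 turn
Gear 0: 39 mod 24 = 15
Fraction = 15 / 24 = 5/8 (gcd(15,24)=3) = 5/8

Answer: 5/8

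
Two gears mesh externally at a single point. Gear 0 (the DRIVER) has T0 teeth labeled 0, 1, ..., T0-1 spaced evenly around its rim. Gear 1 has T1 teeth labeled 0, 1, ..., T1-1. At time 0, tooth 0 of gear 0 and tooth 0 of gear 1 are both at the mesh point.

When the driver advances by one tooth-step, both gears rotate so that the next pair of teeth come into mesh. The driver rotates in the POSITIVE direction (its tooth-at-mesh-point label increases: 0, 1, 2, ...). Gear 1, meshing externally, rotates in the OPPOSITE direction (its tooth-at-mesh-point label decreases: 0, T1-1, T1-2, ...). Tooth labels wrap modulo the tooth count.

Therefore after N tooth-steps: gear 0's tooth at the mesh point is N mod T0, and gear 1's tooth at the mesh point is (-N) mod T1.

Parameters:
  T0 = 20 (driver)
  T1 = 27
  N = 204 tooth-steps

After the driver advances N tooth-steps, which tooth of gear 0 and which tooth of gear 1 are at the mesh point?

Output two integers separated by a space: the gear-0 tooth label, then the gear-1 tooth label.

Answer: 4 12

Derivation:
Gear 0 (driver, T0=20): tooth at mesh = N mod T0
  204 = 10 * 20 + 4, so 204 mod 20 = 4
  gear 0 tooth = 4
Gear 1 (driven, T1=27): tooth at mesh = (-N) mod T1
  204 = 7 * 27 + 15, so 204 mod 27 = 15
  (-204) mod 27 = (-15) mod 27 = 27 - 15 = 12
Mesh after 204 steps: gear-0 tooth 4 meets gear-1 tooth 12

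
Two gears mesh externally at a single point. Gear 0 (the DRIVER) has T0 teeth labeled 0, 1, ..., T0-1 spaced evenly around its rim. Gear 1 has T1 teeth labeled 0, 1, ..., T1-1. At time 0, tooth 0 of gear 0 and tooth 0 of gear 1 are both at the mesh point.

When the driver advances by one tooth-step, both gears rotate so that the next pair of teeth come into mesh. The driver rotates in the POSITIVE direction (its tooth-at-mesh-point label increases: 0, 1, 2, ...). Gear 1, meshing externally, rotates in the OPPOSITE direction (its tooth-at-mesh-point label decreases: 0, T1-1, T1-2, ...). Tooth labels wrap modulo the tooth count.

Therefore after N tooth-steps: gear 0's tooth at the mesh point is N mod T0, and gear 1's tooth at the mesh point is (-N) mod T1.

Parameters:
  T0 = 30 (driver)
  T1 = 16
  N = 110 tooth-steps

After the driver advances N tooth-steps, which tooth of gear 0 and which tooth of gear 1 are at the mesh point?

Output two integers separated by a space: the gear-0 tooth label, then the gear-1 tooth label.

Answer: 20 2

Derivation:
Gear 0 (driver, T0=30): tooth at mesh = N mod T0
  110 = 3 * 30 + 20, so 110 mod 30 = 20
  gear 0 tooth = 20
Gear 1 (driven, T1=16): tooth at mesh = (-N) mod T1
  110 = 6 * 16 + 14, so 110 mod 16 = 14
  (-110) mod 16 = (-14) mod 16 = 16 - 14 = 2
Mesh after 110 steps: gear-0 tooth 20 meets gear-1 tooth 2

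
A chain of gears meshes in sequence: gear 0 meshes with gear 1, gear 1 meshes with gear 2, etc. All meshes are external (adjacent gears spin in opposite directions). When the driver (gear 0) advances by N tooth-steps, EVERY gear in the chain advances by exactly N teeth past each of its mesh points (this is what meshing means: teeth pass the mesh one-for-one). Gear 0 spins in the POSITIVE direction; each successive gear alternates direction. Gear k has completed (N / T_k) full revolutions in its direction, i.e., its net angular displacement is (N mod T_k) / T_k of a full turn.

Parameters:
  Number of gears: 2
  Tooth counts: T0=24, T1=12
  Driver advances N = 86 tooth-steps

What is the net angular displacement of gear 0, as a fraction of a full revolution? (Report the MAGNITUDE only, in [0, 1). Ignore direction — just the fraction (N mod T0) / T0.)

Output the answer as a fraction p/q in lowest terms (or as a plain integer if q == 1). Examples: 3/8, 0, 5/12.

Answer: 7/12

Derivation:
Chain of 2 gears, tooth counts: [24, 12]
  gear 0: T0=24, direction=positive, advance = 86 mod 24 = 14 teeth = 14/24 turn
  gear 1: T1=12, direction=negative, advance = 86 mod 12 = 2 teeth = 2/12 turn
Gear 0: 86 mod 24 = 14
Fraction = 14 / 24 = 7/12 (gcd(14,24)=2) = 7/12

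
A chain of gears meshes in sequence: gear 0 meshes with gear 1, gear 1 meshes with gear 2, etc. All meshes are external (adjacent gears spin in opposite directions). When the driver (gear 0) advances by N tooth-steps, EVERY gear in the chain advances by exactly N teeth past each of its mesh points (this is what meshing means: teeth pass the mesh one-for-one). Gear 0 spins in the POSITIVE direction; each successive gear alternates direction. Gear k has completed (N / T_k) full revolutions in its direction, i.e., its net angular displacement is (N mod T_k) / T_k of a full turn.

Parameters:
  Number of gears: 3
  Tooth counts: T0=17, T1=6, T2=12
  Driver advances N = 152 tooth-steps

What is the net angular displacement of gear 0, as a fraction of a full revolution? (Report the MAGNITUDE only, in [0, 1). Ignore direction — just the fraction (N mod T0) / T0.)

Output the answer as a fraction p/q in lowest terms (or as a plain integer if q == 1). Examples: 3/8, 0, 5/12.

Chain of 3 gears, tooth counts: [17, 6, 12]
  gear 0: T0=17, direction=positive, advance = 152 mod 17 = 16 teeth = 16/17 turn
  gear 1: T1=6, direction=negative, advance = 152 mod 6 = 2 teeth = 2/6 turn
  gear 2: T2=12, direction=positive, advance = 152 mod 12 = 8 teeth = 8/12 turn
Gear 0: 152 mod 17 = 16
Fraction = 16 / 17 = 16/17 (gcd(16,17)=1) = 16/17

Answer: 16/17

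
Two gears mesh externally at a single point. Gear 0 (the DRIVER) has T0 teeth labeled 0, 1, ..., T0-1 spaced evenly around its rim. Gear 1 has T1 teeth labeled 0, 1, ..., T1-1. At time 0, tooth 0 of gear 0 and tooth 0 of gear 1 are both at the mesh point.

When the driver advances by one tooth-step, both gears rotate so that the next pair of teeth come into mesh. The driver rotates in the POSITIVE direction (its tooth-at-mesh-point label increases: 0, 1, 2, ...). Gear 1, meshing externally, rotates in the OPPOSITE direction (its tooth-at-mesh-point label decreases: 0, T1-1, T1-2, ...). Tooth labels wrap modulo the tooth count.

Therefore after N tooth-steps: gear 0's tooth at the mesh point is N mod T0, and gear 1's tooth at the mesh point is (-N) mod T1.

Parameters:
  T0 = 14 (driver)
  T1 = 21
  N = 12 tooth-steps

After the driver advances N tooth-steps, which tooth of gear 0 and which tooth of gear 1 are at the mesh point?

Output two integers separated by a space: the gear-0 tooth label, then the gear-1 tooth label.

Answer: 12 9

Derivation:
Gear 0 (driver, T0=14): tooth at mesh = N mod T0
  12 = 0 * 14 + 12, so 12 mod 14 = 12
  gear 0 tooth = 12
Gear 1 (driven, T1=21): tooth at mesh = (-N) mod T1
  12 = 0 * 21 + 12, so 12 mod 21 = 12
  (-12) mod 21 = (-12) mod 21 = 21 - 12 = 9
Mesh after 12 steps: gear-0 tooth 12 meets gear-1 tooth 9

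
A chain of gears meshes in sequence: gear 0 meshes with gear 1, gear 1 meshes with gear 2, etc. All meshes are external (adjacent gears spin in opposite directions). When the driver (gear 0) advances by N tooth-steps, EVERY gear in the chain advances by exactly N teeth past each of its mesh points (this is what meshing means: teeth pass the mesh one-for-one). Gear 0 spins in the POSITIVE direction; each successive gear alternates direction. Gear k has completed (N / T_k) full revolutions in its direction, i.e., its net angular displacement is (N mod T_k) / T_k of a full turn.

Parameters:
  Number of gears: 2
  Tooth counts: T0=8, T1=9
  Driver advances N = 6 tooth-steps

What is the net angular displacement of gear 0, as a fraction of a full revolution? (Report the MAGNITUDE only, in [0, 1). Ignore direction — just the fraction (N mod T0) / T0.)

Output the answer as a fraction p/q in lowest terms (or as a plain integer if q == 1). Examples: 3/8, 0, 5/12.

Chain of 2 gears, tooth counts: [8, 9]
  gear 0: T0=8, direction=positive, advance = 6 mod 8 = 6 teeth = 6/8 turn
  gear 1: T1=9, direction=negative, advance = 6 mod 9 = 6 teeth = 6/9 turn
Gear 0: 6 mod 8 = 6
Fraction = 6 / 8 = 3/4 (gcd(6,8)=2) = 3/4

Answer: 3/4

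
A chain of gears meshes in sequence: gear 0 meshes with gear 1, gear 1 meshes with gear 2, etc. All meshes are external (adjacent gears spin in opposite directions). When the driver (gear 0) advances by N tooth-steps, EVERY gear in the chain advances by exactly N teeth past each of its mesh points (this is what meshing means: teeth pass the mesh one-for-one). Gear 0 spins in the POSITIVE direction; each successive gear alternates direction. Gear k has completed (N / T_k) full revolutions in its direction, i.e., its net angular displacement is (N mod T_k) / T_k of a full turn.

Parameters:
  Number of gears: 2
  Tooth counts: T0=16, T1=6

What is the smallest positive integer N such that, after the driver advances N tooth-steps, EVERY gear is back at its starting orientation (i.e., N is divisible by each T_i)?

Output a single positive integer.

Answer: 48

Derivation:
Gear k returns to start when N is a multiple of T_k.
All gears at start simultaneously when N is a common multiple of [16, 6]; the smallest such N is lcm(16, 6).
Start: lcm = T0 = 16
Fold in T1=6: gcd(16, 6) = 2; lcm(16, 6) = 16 * 6 / 2 = 96 / 2 = 48
Full cycle length = 48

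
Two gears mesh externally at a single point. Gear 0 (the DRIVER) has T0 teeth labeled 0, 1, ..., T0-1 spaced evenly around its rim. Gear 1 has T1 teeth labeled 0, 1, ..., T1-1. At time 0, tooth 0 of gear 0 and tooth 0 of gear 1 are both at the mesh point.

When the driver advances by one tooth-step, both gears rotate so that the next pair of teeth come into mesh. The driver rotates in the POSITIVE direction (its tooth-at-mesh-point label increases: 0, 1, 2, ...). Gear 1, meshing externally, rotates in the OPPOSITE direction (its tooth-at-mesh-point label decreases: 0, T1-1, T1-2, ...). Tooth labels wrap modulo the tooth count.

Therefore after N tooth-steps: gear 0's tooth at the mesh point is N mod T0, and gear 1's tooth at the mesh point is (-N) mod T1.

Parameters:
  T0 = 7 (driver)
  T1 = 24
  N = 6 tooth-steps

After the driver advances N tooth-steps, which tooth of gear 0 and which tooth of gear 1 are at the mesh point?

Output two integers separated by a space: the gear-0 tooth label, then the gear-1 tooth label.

Answer: 6 18

Derivation:
Gear 0 (driver, T0=7): tooth at mesh = N mod T0
  6 = 0 * 7 + 6, so 6 mod 7 = 6
  gear 0 tooth = 6
Gear 1 (driven, T1=24): tooth at mesh = (-N) mod T1
  6 = 0 * 24 + 6, so 6 mod 24 = 6
  (-6) mod 24 = (-6) mod 24 = 24 - 6 = 18
Mesh after 6 steps: gear-0 tooth 6 meets gear-1 tooth 18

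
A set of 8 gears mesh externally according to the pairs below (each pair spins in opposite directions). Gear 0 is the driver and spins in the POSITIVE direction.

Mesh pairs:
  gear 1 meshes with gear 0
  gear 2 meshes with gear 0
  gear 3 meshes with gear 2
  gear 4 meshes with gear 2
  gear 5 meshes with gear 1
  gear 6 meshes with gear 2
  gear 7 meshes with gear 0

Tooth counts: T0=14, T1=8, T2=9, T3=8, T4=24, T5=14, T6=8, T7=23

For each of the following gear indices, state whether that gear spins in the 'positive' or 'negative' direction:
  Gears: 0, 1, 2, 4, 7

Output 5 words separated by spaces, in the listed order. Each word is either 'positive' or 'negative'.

Gear 0 (driver): positive (depth 0)
  gear 1: meshes with gear 0 -> depth 1 -> negative (opposite of gear 0)
  gear 2: meshes with gear 0 -> depth 1 -> negative (opposite of gear 0)
  gear 3: meshes with gear 2 -> depth 2 -> positive (opposite of gear 2)
  gear 4: meshes with gear 2 -> depth 2 -> positive (opposite of gear 2)
  gear 5: meshes with gear 1 -> depth 2 -> positive (opposite of gear 1)
  gear 6: meshes with gear 2 -> depth 2 -> positive (opposite of gear 2)
  gear 7: meshes with gear 0 -> depth 1 -> negative (opposite of gear 0)
Queried indices 0, 1, 2, 4, 7 -> positive, negative, negative, positive, negative

Answer: positive negative negative positive negative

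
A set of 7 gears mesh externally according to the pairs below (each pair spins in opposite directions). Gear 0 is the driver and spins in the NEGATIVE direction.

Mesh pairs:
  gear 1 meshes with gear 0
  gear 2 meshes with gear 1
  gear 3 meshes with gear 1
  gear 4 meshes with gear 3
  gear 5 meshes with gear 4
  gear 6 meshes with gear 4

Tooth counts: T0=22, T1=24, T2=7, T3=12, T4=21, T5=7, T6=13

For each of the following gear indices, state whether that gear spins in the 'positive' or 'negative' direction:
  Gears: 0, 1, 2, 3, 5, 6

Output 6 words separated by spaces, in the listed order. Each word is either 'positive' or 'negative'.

Answer: negative positive negative negative negative negative

Derivation:
Gear 0 (driver): negative (depth 0)
  gear 1: meshes with gear 0 -> depth 1 -> positive (opposite of gear 0)
  gear 2: meshes with gear 1 -> depth 2 -> negative (opposite of gear 1)
  gear 3: meshes with gear 1 -> depth 2 -> negative (opposite of gear 1)
  gear 4: meshes with gear 3 -> depth 3 -> positive (opposite of gear 3)
  gear 5: meshes with gear 4 -> depth 4 -> negative (opposite of gear 4)
  gear 6: meshes with gear 4 -> depth 4 -> negative (opposite of gear 4)
Queried indices 0, 1, 2, 3, 5, 6 -> negative, positive, negative, negative, negative, negative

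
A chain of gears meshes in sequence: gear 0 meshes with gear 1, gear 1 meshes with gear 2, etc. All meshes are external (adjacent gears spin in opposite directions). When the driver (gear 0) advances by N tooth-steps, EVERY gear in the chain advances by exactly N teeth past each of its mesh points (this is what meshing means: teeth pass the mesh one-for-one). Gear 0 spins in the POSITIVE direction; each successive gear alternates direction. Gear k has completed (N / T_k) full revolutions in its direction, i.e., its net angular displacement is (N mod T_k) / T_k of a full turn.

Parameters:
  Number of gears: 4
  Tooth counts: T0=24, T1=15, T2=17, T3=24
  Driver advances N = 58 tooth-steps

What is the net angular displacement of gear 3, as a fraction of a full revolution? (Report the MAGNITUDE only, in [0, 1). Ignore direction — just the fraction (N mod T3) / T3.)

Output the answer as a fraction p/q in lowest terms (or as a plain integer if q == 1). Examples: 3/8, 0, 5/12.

Answer: 5/12

Derivation:
Chain of 4 gears, tooth counts: [24, 15, 17, 24]
  gear 0: T0=24, direction=positive, advance = 58 mod 24 = 10 teeth = 10/24 turn
  gear 1: T1=15, direction=negative, advance = 58 mod 15 = 13 teeth = 13/15 turn
  gear 2: T2=17, direction=positive, advance = 58 mod 17 = 7 teeth = 7/17 turn
  gear 3: T3=24, direction=negative, advance = 58 mod 24 = 10 teeth = 10/24 turn
Gear 3: 58 mod 24 = 10
Fraction = 10 / 24 = 5/12 (gcd(10,24)=2) = 5/12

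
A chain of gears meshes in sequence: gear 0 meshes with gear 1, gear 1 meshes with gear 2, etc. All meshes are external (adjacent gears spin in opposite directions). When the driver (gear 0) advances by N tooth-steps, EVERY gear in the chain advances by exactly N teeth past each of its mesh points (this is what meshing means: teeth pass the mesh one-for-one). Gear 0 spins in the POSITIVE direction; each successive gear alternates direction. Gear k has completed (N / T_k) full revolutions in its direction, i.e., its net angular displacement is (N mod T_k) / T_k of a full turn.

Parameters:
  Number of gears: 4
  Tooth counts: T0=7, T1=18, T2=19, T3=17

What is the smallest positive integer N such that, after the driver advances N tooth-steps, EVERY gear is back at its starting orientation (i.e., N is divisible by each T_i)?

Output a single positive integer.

Gear k returns to start when N is a multiple of T_k.
All gears at start simultaneously when N is a common multiple of [7, 18, 19, 17]; the smallest such N is lcm(7, 18, 19, 17).
Start: lcm = T0 = 7
Fold in T1=18: gcd(7, 18) = 1; lcm(7, 18) = 7 * 18 / 1 = 126 / 1 = 126
Fold in T2=19: gcd(126, 19) = 1; lcm(126, 19) = 126 * 19 / 1 = 2394 / 1 = 2394
Fold in T3=17: gcd(2394, 17) = 1; lcm(2394, 17) = 2394 * 17 / 1 = 40698 / 1 = 40698
Full cycle length = 40698

Answer: 40698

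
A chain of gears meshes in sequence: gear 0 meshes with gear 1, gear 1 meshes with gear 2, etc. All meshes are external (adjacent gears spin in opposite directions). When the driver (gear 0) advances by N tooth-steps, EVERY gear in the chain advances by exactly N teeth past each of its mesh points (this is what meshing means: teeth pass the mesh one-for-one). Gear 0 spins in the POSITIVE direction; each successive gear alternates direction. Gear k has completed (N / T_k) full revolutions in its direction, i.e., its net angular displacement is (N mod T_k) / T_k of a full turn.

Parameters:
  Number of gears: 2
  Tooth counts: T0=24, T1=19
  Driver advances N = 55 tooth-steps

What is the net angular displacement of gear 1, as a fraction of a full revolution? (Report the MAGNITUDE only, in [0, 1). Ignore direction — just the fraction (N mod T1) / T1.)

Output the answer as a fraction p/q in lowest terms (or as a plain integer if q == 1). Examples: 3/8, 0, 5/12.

Answer: 17/19

Derivation:
Chain of 2 gears, tooth counts: [24, 19]
  gear 0: T0=24, direction=positive, advance = 55 mod 24 = 7 teeth = 7/24 turn
  gear 1: T1=19, direction=negative, advance = 55 mod 19 = 17 teeth = 17/19 turn
Gear 1: 55 mod 19 = 17
Fraction = 17 / 19 = 17/19 (gcd(17,19)=1) = 17/19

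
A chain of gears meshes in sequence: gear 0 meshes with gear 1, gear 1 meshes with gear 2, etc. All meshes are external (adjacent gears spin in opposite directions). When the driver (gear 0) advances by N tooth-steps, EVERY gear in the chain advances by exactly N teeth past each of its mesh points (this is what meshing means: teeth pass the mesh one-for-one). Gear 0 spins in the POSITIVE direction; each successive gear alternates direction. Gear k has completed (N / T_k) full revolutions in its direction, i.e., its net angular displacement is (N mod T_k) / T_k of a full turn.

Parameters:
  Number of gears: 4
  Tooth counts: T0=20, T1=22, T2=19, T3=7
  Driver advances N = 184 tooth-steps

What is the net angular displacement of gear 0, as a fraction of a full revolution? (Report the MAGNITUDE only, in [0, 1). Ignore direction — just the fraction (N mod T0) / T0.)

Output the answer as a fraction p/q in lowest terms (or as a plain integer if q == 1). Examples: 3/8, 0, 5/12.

Answer: 1/5

Derivation:
Chain of 4 gears, tooth counts: [20, 22, 19, 7]
  gear 0: T0=20, direction=positive, advance = 184 mod 20 = 4 teeth = 4/20 turn
  gear 1: T1=22, direction=negative, advance = 184 mod 22 = 8 teeth = 8/22 turn
  gear 2: T2=19, direction=positive, advance = 184 mod 19 = 13 teeth = 13/19 turn
  gear 3: T3=7, direction=negative, advance = 184 mod 7 = 2 teeth = 2/7 turn
Gear 0: 184 mod 20 = 4
Fraction = 4 / 20 = 1/5 (gcd(4,20)=4) = 1/5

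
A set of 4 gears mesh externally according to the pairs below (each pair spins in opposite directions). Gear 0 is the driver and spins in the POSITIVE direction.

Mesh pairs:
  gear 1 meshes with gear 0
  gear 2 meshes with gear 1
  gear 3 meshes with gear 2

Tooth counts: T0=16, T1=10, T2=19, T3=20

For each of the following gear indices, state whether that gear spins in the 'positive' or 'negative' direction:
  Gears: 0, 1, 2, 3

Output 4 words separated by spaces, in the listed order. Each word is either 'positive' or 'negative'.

Answer: positive negative positive negative

Derivation:
Gear 0 (driver): positive (depth 0)
  gear 1: meshes with gear 0 -> depth 1 -> negative (opposite of gear 0)
  gear 2: meshes with gear 1 -> depth 2 -> positive (opposite of gear 1)
  gear 3: meshes with gear 2 -> depth 3 -> negative (opposite of gear 2)
Queried indices 0, 1, 2, 3 -> positive, negative, positive, negative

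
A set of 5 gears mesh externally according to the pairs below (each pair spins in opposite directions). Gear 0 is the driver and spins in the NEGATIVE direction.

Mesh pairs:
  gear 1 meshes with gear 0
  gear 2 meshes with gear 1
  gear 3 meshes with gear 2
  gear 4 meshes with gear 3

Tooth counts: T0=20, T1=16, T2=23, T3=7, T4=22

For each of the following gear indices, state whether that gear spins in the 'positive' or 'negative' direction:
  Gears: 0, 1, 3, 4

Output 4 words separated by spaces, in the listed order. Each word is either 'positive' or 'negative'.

Answer: negative positive positive negative

Derivation:
Gear 0 (driver): negative (depth 0)
  gear 1: meshes with gear 0 -> depth 1 -> positive (opposite of gear 0)
  gear 2: meshes with gear 1 -> depth 2 -> negative (opposite of gear 1)
  gear 3: meshes with gear 2 -> depth 3 -> positive (opposite of gear 2)
  gear 4: meshes with gear 3 -> depth 4 -> negative (opposite of gear 3)
Queried indices 0, 1, 3, 4 -> negative, positive, positive, negative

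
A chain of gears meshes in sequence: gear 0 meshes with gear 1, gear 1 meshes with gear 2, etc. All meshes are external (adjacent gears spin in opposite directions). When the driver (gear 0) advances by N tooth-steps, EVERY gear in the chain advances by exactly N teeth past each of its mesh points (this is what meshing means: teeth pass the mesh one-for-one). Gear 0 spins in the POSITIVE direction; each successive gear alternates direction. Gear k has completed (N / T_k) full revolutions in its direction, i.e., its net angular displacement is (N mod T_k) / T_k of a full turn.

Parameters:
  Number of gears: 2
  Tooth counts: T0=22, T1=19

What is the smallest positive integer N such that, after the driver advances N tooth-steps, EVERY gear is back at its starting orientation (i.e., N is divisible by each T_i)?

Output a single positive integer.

Gear k returns to start when N is a multiple of T_k.
All gears at start simultaneously when N is a common multiple of [22, 19]; the smallest such N is lcm(22, 19).
Start: lcm = T0 = 22
Fold in T1=19: gcd(22, 19) = 1; lcm(22, 19) = 22 * 19 / 1 = 418 / 1 = 418
Full cycle length = 418

Answer: 418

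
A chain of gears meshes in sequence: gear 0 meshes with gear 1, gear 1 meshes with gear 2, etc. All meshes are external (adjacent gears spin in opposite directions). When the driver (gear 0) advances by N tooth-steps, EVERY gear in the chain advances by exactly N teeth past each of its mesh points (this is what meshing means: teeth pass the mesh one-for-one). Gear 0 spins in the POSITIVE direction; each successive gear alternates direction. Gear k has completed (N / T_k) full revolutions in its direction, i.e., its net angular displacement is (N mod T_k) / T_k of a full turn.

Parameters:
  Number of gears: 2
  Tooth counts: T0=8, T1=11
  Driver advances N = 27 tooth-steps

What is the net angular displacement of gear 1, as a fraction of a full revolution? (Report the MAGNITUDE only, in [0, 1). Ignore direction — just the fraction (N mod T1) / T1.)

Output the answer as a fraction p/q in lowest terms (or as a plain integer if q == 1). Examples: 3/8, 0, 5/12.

Chain of 2 gears, tooth counts: [8, 11]
  gear 0: T0=8, direction=positive, advance = 27 mod 8 = 3 teeth = 3/8 turn
  gear 1: T1=11, direction=negative, advance = 27 mod 11 = 5 teeth = 5/11 turn
Gear 1: 27 mod 11 = 5
Fraction = 5 / 11 = 5/11 (gcd(5,11)=1) = 5/11

Answer: 5/11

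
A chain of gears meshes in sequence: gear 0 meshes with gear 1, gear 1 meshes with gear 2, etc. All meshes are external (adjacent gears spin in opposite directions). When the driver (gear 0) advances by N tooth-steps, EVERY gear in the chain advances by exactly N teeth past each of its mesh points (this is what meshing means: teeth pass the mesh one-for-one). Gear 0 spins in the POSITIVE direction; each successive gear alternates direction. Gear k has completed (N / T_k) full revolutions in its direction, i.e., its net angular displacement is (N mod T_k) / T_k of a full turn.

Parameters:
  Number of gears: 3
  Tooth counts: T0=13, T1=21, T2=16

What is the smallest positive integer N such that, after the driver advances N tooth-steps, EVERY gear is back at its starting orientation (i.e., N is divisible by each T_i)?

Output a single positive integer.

Gear k returns to start when N is a multiple of T_k.
All gears at start simultaneously when N is a common multiple of [13, 21, 16]; the smallest such N is lcm(13, 21, 16).
Start: lcm = T0 = 13
Fold in T1=21: gcd(13, 21) = 1; lcm(13, 21) = 13 * 21 / 1 = 273 / 1 = 273
Fold in T2=16: gcd(273, 16) = 1; lcm(273, 16) = 273 * 16 / 1 = 4368 / 1 = 4368
Full cycle length = 4368

Answer: 4368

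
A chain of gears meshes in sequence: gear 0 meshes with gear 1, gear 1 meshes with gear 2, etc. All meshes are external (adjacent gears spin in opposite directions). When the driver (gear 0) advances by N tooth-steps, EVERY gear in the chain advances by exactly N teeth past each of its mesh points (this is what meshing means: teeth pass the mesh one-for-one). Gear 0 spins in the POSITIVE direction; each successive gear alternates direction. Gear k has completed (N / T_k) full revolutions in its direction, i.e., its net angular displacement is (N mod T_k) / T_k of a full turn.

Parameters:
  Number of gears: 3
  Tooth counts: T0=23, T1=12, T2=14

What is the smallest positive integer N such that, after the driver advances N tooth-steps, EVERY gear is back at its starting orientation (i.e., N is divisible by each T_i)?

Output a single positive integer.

Gear k returns to start when N is a multiple of T_k.
All gears at start simultaneously when N is a common multiple of [23, 12, 14]; the smallest such N is lcm(23, 12, 14).
Start: lcm = T0 = 23
Fold in T1=12: gcd(23, 12) = 1; lcm(23, 12) = 23 * 12 / 1 = 276 / 1 = 276
Fold in T2=14: gcd(276, 14) = 2; lcm(276, 14) = 276 * 14 / 2 = 3864 / 2 = 1932
Full cycle length = 1932

Answer: 1932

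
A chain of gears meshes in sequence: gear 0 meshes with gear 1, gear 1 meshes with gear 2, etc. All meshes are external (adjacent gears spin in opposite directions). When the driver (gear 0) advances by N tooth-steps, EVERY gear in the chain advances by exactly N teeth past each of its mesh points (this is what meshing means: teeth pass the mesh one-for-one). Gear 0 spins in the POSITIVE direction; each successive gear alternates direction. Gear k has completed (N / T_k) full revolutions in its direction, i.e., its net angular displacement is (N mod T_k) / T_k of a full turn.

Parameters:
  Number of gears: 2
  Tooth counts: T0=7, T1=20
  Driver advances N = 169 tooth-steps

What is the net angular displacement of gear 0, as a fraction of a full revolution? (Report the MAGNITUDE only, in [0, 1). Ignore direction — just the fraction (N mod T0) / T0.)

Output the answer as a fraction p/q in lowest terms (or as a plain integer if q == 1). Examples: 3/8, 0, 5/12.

Chain of 2 gears, tooth counts: [7, 20]
  gear 0: T0=7, direction=positive, advance = 169 mod 7 = 1 teeth = 1/7 turn
  gear 1: T1=20, direction=negative, advance = 169 mod 20 = 9 teeth = 9/20 turn
Gear 0: 169 mod 7 = 1
Fraction = 1 / 7 = 1/7 (gcd(1,7)=1) = 1/7

Answer: 1/7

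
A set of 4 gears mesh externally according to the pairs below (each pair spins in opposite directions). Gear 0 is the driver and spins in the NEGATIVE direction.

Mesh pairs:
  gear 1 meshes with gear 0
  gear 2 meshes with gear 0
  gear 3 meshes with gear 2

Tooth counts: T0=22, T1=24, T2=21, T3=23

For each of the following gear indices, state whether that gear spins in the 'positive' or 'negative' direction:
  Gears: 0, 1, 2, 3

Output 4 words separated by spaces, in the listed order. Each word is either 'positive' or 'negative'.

Answer: negative positive positive negative

Derivation:
Gear 0 (driver): negative (depth 0)
  gear 1: meshes with gear 0 -> depth 1 -> positive (opposite of gear 0)
  gear 2: meshes with gear 0 -> depth 1 -> positive (opposite of gear 0)
  gear 3: meshes with gear 2 -> depth 2 -> negative (opposite of gear 2)
Queried indices 0, 1, 2, 3 -> negative, positive, positive, negative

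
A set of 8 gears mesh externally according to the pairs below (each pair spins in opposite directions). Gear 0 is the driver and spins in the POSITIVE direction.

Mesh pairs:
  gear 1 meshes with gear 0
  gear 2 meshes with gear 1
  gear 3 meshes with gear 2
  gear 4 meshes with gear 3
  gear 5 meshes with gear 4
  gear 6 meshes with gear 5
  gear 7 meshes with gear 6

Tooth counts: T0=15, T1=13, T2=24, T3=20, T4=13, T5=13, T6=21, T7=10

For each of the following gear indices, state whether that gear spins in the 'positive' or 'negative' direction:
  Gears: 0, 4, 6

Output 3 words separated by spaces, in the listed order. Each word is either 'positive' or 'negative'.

Gear 0 (driver): positive (depth 0)
  gear 1: meshes with gear 0 -> depth 1 -> negative (opposite of gear 0)
  gear 2: meshes with gear 1 -> depth 2 -> positive (opposite of gear 1)
  gear 3: meshes with gear 2 -> depth 3 -> negative (opposite of gear 2)
  gear 4: meshes with gear 3 -> depth 4 -> positive (opposite of gear 3)
  gear 5: meshes with gear 4 -> depth 5 -> negative (opposite of gear 4)
  gear 6: meshes with gear 5 -> depth 6 -> positive (opposite of gear 5)
  gear 7: meshes with gear 6 -> depth 7 -> negative (opposite of gear 6)
Queried indices 0, 4, 6 -> positive, positive, positive

Answer: positive positive positive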